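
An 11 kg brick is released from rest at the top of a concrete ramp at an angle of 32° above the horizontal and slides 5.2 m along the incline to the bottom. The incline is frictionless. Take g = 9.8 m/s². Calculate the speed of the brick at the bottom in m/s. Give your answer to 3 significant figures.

The weight component along the incline is mg sin 32° = 57.125 N and the normal force is N = mg cos 32° = 91.420 N.
With no friction, a = g sin 32° = 5.1932 m/s².
Starting from rest over a distance of 5.2 m, v² = 2aL = 2 × 5.1932 × 5.2 = 54.0093, so v = 7.3491 m/s.

7.35 m/s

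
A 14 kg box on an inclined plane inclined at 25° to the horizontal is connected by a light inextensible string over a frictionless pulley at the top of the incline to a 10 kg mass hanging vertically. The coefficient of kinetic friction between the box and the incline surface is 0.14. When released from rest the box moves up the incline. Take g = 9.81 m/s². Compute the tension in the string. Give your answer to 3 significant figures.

88.7 N

For the box on the incline: the weight component along the slope is m₁g sin 25° = 14 × 9.81 × 0.4226 = 58.040 N and the normal force is N = m₁g cos 25° = 124.472 N.
Kinetic friction opposes the box's motion up the incline: f = μN = 0.14 × 124.472 = 17.426 N acting down the slope.
Newton's second law for the box (up-slope positive): T − 58.040 − 17.426 = 14 a. For the hanging mass (downward positive): 10 × 9.81 − T = 10 a.
Adding the two equations eliminates T: 22.634 = 24 a, so a = 0.9431 m/s².
Then from the hanging mass's equation, T = 10 × (9.81 − 0.9431) = 88.669 N.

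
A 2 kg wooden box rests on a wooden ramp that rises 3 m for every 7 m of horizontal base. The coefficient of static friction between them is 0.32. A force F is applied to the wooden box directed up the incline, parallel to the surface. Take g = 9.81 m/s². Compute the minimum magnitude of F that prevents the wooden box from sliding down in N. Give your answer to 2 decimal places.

1.96 N

The normal force is N = mg cos 23.20° = 18.034 N. With F at its minimum the wooden box is on the verge of sliding down, so static friction is at its maximum μ_s N = 0.32 × 18.034 = 5.771 N and acts up the slope.
Equilibrium along the incline: F + μ_s N = mg sin 23.20°, so F = 7.729 − 5.771 = 1.958 N.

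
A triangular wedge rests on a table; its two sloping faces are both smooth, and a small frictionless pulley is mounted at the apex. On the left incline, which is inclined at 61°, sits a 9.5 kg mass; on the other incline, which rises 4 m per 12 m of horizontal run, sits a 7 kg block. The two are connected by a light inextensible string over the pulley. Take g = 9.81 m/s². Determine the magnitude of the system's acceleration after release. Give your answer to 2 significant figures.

3.6 m/s²

Resolve each weight along its own incline: the 9.5 kg mass has component 9.5 × 9.81 × sin 61° = 81.510 N down its slope, and the 7 kg mass has 7 × 9.81 × sin 18.43° = 21.715 N down its slope.
The 9.5 kg side's 81.510 N exceeds the other side's 21.715 N, so that mass slides down and the 7 kg mass slides up. Taking that direction as positive, Newton's second law for the whole system gives 81.510 − 21.715 = (9.5 + 7) a, so a = 59.795 / 16.5 = 3.6239 m/s².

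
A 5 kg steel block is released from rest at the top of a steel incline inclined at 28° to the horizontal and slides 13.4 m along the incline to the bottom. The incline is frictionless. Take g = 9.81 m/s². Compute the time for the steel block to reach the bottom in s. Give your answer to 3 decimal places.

2.412 s

The weight component along the incline is mg sin 28° = 23.028 N and the normal force is N = mg cos 28° = 43.309 N.
With no friction, a = g sin 28° = 4.6055 m/s².
Starting from rest, L = ½at², so t = √(2L/a) = √(2 × 13.4 / 4.6055) = 2.4123 s.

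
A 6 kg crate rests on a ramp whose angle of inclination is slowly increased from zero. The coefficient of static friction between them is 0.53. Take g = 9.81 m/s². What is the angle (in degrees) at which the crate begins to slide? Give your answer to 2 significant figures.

At the threshold of sliding, static friction is at its maximum μ_s N and exactly balances the weight component along the incline: mg sin θ = μ_s mg cos θ.
Hence tan θ = μ_s = 0.53, so θ = arctan(0.53) = 27.9236°.

28°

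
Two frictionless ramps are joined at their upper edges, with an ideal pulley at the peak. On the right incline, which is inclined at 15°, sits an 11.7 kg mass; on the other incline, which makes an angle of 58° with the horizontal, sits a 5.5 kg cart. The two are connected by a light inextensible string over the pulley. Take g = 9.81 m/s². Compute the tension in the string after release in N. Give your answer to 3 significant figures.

Resolve each weight along its own incline: the 11.7 kg mass has component 11.7 × 9.81 × sin 15° = 29.706 N down its slope, and the 5.5 kg mass has 5.5 × 9.81 × sin 58° = 45.756 N down its slope.
The 5.5 kg side's 45.756 N exceeds the other side's 29.706 N, so that mass slides down and the 11.7 kg mass slides up. Taking that direction as positive, Newton's second law for the whole system gives 45.756 − 29.706 = (11.7 + 5.5) a, so a = 16.050 / 17.2 = 0.9331 m/s².
For the 11.7 kg mass (up-slope positive): T − 29.706 = 11.7 × 0.9331, so T = 40.623 N.

40.6 N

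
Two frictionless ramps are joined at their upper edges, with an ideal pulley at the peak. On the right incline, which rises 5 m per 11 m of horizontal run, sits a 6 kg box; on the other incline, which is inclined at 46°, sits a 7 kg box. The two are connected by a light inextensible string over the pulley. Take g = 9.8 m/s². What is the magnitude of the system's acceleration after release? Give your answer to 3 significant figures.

1.92 m/s²

Resolve each weight along its own incline: the 6 kg mass has component 6 × 9.8 × sin 24.44° = 24.332 N down its slope, and the 7 kg mass has 7 × 9.8 × sin 46° = 49.347 N down its slope.
The 7 kg side's 49.347 N exceeds the other side's 24.332 N, so that mass slides down and the 6 kg mass slides up. Taking that direction as positive, Newton's second law for the whole system gives 49.347 − 24.332 = (6 + 7) a, so a = 25.015 / 13 = 1.9242 m/s².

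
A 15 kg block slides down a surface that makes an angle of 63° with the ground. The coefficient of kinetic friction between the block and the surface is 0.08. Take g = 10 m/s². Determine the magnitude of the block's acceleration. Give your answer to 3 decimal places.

Resolving the weight along the incline: the component pulling the block down the slope is mg sin 63° = 15 × 10 × 0.8910 = 133.650 N, and the normal force is N = mg cos 63° = 15 × 10 × 0.4540 = 68.100 N.
Kinetic friction acts up the slope with magnitude f = μN = 0.08 × 68.100 = 5.448 N.
Net force along the incline is 133.650 − 5.448 = 128.202 N, so a = 128.202 / 15 = 8.5468 m/s².

8.547 m/s²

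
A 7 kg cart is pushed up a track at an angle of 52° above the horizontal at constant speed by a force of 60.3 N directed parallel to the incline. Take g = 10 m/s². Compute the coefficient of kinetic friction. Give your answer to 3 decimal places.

At constant speed ΣF = 0 along the incline. The applied 60.3 N acts up the slope; the weight component mg sin 52° = 55.161 N and kinetic friction μN both act down the slope.
So 60.3 = 55.161 + μ × 43.096, giving μ = (60.3 − 55.161) / 43.096 = 0.1192.

0.119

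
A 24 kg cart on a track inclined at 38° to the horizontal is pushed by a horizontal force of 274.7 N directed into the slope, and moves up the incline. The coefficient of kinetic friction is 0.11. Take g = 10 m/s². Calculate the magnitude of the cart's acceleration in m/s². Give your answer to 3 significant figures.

1.22 m/s²

The horizontal push has components F cos 38° = 274.7 × 0.7880 = 216.464 N up the incline and F sin 38° = 274.7 × 0.6157 = 169.133 N pressing into the surface.
The normal force is therefore N = mg cos 38° + F sin 38° = 189.120 + 169.133 = 358.253 N, and kinetic friction down the slope is μN = 0.11 × 358.253 = 39.408 N.
Along the incline: F cos 38° − mg sin 38° − μN = ma, so 216.464 − 147.768 − 39.408 = 24 a, giving a = 1.2203 m/s².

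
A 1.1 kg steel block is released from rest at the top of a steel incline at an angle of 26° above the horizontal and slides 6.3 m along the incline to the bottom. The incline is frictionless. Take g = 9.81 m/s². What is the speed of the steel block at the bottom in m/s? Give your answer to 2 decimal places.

7.36 m/s

The weight component along the incline is mg sin 26° = 4.730 N and the normal force is N = mg cos 26° = 9.699 N.
With no friction, a = g sin 26° = 4.3004 m/s².
Starting from rest over a distance of 6.3 m, v² = 2aL = 2 × 4.3004 × 6.3 = 54.1850, so v = 7.3610 m/s.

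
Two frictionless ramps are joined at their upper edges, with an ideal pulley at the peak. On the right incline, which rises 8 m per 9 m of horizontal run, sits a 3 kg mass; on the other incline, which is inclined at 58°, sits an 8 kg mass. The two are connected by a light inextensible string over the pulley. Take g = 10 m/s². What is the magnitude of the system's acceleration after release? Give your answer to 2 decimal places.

4.36 m/s²

Resolve each weight along its own incline: the 3 kg mass has component 3 × 10 × sin 41.63° = 19.931 N down its slope, and the 8 kg mass has 8 × 10 × sin 58° = 67.844 N down its slope.
The 8 kg side's 67.844 N exceeds the other side's 19.931 N, so that mass slides down and the 3 kg mass slides up. Taking that direction as positive, Newton's second law for the whole system gives 67.844 − 19.931 = (3 + 8) a, so a = 47.913 / 11 = 4.3557 m/s².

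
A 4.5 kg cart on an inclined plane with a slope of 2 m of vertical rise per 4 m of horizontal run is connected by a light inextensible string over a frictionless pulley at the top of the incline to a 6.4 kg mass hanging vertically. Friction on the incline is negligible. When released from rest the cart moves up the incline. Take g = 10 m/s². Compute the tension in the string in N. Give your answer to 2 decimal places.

38.24 N

For the cart on the incline: the weight component along the slope is m₁g sin 26.57° = 4.5 × 10 × 0.4472 = 20.124 N and the normal force is N = m₁g cos 26.57° = 40.249 N.
Newton's second law for the cart (up-slope positive): T − 20.124 = 4.5 a. For the hanging mass (downward positive): 6.4 × 10 − T = 6.4 a.
Adding the two equations eliminates T: 43.876 = 10.9 a, so a = 4.0253 m/s².
Then from the hanging mass's equation, T = 6.4 × (10 − 4.0253) = 38.238 N.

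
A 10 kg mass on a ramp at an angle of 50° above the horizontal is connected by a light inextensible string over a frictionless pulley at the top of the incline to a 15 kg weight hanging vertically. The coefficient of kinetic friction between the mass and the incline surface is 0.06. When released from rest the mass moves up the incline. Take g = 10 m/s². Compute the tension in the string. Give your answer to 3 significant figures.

108 N

For the mass on the incline: the weight component along the slope is m₁g sin 50° = 10 × 10 × 0.7660 = 76.600 N and the normal force is N = m₁g cos 50° = 64.279 N.
Kinetic friction opposes the mass's motion up the incline: f = μN = 0.06 × 64.279 = 3.857 N acting down the slope.
Newton's second law for the mass (up-slope positive): T − 76.600 − 3.857 = 10 a. For the hanging weight (downward positive): 15 × 10 − T = 15 a.
Adding the two equations eliminates T: 69.543 = 25 a, so a = 2.7817 m/s².
Then from the hanging weight's equation, T = 15 × (10 − 2.7817) = 108.275 N.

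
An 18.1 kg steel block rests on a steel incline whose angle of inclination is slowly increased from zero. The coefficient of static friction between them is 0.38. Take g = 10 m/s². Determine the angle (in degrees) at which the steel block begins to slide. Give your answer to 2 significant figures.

At the threshold of sliding, static friction is at its maximum μ_s N and exactly balances the weight component along the incline: mg sin θ = μ_s mg cos θ.
Hence tan θ = μ_s = 0.38, so θ = arctan(0.38) = 20.8068°.

21°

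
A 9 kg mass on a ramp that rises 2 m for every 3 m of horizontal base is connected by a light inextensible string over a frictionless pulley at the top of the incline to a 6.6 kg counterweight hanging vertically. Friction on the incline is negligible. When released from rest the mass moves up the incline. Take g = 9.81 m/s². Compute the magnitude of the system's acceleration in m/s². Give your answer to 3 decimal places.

For the mass on the incline: the weight component along the slope is m₁g sin 33.69° = 9 × 9.81 × 0.5547 = 48.974 N and the normal force is N = m₁g cos 33.69° = 73.462 N.
Newton's second law for the mass (up-slope positive): T − 48.974 = 9 a. For the hanging counterweight (downward positive): 6.6 × 9.81 − T = 6.6 a.
Adding the two equations eliminates T: 15.772 = 15.6 a, so a = 1.0110 m/s².

1.011 m/s²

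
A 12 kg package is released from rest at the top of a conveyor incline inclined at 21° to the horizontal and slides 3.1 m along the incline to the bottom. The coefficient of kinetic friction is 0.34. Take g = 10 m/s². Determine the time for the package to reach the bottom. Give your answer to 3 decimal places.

3.891 s

The weight component along the incline is mg sin 21° = 43.004 N and the normal force is N = mg cos 21° = 112.030 N.
Friction up the slope is f = μN = 0.34 × 112.030 = 38.090 N, so the net downslope force is 43.004 − 38.090 = 4.914 N and a = 4.914 / 12 = 0.4095 m/s².
Starting from rest, L = ½at², so t = √(2L/a) = √(2 × 3.1 / 0.4095) = 3.8911 s.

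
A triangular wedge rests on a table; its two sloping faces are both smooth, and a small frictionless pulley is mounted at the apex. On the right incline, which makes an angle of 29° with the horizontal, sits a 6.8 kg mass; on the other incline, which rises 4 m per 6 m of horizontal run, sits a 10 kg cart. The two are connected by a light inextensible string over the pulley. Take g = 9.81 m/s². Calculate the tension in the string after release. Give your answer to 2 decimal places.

41.28 N

Resolve each weight along its own incline: the 6.8 kg mass has component 6.8 × 9.81 × sin 29° = 32.341 N down its slope, and the 10 kg mass has 10 × 9.81 × sin 33.69° = 54.416 N down its slope.
The 10 kg side's 54.416 N exceeds the other side's 32.341 N, so that mass slides down and the 6.8 kg mass slides up. Taking that direction as positive, Newton's second law for the whole system gives 54.416 − 32.341 = (6.8 + 10) a, so a = 22.075 / 16.8 = 1.3140 m/s².
For the 6.8 kg mass (up-slope positive): T − 32.341 = 6.8 × 1.3140, so T = 41.276 N.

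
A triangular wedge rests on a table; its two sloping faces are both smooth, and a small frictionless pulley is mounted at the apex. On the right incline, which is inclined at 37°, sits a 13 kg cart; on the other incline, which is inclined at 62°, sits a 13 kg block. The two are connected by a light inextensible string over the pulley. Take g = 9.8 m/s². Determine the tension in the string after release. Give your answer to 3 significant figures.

Resolve each weight along its own incline: the 13 kg mass has component 13 × 9.8 × sin 37° = 76.671 N down its slope, and the 13 kg mass has 13 × 9.8 × sin 62° = 112.488 N down its slope.
The 13 kg side's 112.488 N exceeds the other side's 76.671 N, so that mass slides down and the 13 kg mass slides up. Taking that direction as positive, Newton's second law for the whole system gives 112.488 − 76.671 = (13 + 13) a, so a = 35.817 / 26 = 1.3776 m/s².
For the 13 kg mass (up-slope positive): T − 76.671 = 13 × 1.3776, so T = 94.580 N.

94.6 N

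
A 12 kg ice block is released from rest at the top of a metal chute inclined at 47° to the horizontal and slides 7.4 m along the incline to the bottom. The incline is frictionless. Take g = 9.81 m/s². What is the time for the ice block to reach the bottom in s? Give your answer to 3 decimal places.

1.436 s

The weight component along the incline is mg sin 47° = 86.095 N and the normal force is N = mg cos 47° = 80.285 N.
With no friction, a = g sin 47° = 7.1746 m/s².
Starting from rest, L = ½at², so t = √(2L/a) = √(2 × 7.4 / 7.1746) = 1.4363 s.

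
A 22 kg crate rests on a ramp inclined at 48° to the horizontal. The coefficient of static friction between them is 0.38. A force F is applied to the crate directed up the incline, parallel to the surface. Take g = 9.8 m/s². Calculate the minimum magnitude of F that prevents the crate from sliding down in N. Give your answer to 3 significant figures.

105 N

The normal force is N = mg cos 48° = 144.265 N. With F at its minimum the crate is on the verge of sliding down, so static friction is at its maximum μ_s N = 0.38 × 144.265 = 54.821 N and acts up the slope.
Equilibrium along the incline: F + μ_s N = mg sin 48°, so F = 160.222 − 54.821 = 105.401 N.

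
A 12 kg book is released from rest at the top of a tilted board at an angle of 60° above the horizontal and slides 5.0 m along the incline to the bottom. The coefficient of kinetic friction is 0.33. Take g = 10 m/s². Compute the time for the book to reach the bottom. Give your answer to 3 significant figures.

The weight component along the incline is mg sin 60° = 103.923 N and the normal force is N = mg cos 60° = 60.000 N.
Friction up the slope is f = μN = 0.33 × 60.000 = 19.800 N, so the net downslope force is 103.923 − 19.800 = 84.123 N and a = 84.123 / 12 = 7.0103 m/s².
Starting from rest, L = ½at², so t = √(2L/a) = √(2 × 5.0 / 7.0103) = 1.1944 s.

1.19 s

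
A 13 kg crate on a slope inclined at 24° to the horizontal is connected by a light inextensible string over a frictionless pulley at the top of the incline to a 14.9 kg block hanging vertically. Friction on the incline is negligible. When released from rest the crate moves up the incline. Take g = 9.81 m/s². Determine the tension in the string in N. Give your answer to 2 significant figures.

For the crate on the incline: the weight component along the slope is m₁g sin 24° = 13 × 9.81 × 0.4067 = 51.866 N and the normal force is N = m₁g cos 24° = 116.504 N.
Newton's second law for the crate (up-slope positive): T − 51.866 = 13 a. For the hanging block (downward positive): 14.9 × 9.81 − T = 14.9 a.
Adding the two equations eliminates T: 94.303 = 27.9 a, so a = 3.3800 m/s².
Then from the hanging block's equation, T = 14.9 × (9.81 − 3.3800) = 95.807 N.

96 N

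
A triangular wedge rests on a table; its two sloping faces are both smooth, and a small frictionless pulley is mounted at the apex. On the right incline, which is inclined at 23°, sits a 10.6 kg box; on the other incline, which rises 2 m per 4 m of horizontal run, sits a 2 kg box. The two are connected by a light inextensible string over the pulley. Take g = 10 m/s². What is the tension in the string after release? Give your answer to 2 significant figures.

14 N

Resolve each weight along its own incline: the 10.6 kg mass has component 10.6 × 10 × sin 23° = 41.417 N down its slope, and the 2 kg mass has 2 × 10 × sin 26.57° = 8.944 N down its slope.
The 10.6 kg side's 41.417 N exceeds the other side's 8.944 N, so that mass slides down and the 2 kg mass slides up. Taking that direction as positive, Newton's second law for the whole system gives 41.417 − 8.944 = (10.6 + 2) a, so a = 32.473 / 12.6 = 2.5772 m/s².
For the 2 kg mass (up-slope positive): T − 8.944 = 2 × 2.5772, so T = 14.098 N.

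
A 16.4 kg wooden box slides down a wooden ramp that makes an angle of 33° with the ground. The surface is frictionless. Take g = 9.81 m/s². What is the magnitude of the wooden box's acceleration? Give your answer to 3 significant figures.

5.34 m/s²

Resolving the weight along the incline: the component pulling the wooden box down the slope is mg sin 33° = 16.4 × 9.81 × 0.5446 = 87.617 N, and the normal force is N = mg cos 33° = 16.4 × 9.81 × 0.8387 = 134.933 N.
With no friction the net force along the incline is 87.617 N, so a = g sin 33° = 87.617 / 16.4 = 5.3425 m/s².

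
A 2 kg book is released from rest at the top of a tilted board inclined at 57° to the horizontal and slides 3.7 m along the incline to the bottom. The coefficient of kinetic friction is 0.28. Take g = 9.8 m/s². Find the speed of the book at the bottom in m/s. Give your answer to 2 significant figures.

7.1 m/s

The weight component along the incline is mg sin 57° = 16.438 N and the normal force is N = mg cos 57° = 10.675 N.
Friction up the slope is f = μN = 0.28 × 10.675 = 2.989 N, so the net downslope force is 16.438 − 2.989 = 13.449 N and a = 13.449 / 2 = 6.7245 m/s².
Starting from rest over a distance of 3.7 m, v² = 2aL = 2 × 6.7245 × 3.7 = 49.7613, so v = 7.0542 m/s.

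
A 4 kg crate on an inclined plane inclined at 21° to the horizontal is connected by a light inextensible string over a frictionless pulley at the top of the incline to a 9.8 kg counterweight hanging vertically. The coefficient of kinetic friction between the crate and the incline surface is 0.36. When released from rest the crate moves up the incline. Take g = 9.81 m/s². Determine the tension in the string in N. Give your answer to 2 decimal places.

47.22 N

For the crate on the incline: the weight component along the slope is m₁g sin 21° = 4 × 9.81 × 0.3584 = 14.064 N and the normal force is N = m₁g cos 21° = 36.634 N.
Kinetic friction opposes the crate's motion up the incline: f = μN = 0.36 × 36.634 = 13.188 N acting down the slope.
Newton's second law for the crate (up-slope positive): T − 14.064 − 13.188 = 4 a. For the hanging counterweight (downward positive): 9.8 × 9.81 − T = 9.8 a.
Adding the two equations eliminates T: 68.886 = 13.8 a, so a = 4.9917 m/s².
Then from the hanging counterweight's equation, T = 9.8 × (9.81 − 4.9917) = 47.219 N.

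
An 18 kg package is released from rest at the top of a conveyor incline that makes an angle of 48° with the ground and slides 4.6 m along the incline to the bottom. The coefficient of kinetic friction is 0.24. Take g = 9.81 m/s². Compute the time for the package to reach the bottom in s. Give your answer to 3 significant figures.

The weight component along the incline is mg sin 48° = 131.225 N and the normal force is N = mg cos 48° = 118.155 N.
Friction up the slope is f = μN = 0.24 × 118.155 = 28.357 N, so the net downslope force is 131.225 − 28.357 = 102.868 N and a = 102.868 / 18 = 5.7149 m/s².
Starting from rest, L = ½at², so t = √(2L/a) = √(2 × 4.6 / 5.7149) = 1.2688 s.

1.27 s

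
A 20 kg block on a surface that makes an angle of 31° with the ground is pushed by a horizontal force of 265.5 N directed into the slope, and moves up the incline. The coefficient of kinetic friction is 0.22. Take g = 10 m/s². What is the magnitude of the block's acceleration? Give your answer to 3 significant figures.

2.84 m/s²

The horizontal push has components F cos 31° = 265.5 × 0.8572 = 227.587 N up the incline and F sin 31° = 265.5 × 0.5150 = 136.733 N pressing into the surface.
The normal force is therefore N = mg cos 31° + F sin 31° = 171.440 + 136.733 = 308.173 N, and kinetic friction down the slope is μN = 0.22 × 308.173 = 67.798 N.
Along the incline: F cos 31° − mg sin 31° − μN = ma, so 227.587 − 103.000 − 67.798 = 20 a, giving a = 2.8394 m/s².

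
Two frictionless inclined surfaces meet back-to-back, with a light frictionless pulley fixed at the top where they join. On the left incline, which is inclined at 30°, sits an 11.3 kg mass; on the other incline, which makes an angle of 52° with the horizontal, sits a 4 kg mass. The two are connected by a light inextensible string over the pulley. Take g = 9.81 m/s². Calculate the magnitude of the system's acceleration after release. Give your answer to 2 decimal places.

1.60 m/s²

Resolve each weight along its own incline: the 11.3 kg mass has component 11.3 × 9.81 × sin 30° = 55.426 N down its slope, and the 4 kg mass has 4 × 9.81 × sin 52° = 30.922 N down its slope.
The 11.3 kg side's 55.426 N exceeds the other side's 30.922 N, so that mass slides down and the 4 kg mass slides up. Taking that direction as positive, Newton's second law for the whole system gives 55.426 − 30.922 = (11.3 + 4) a, so a = 24.504 / 15.3 = 1.6016 m/s².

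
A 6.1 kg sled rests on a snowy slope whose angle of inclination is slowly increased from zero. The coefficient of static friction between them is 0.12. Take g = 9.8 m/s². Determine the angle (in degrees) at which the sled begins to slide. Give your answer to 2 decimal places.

At the threshold of sliding, static friction is at its maximum μ_s N and exactly balances the weight component along the incline: mg sin θ = μ_s mg cos θ.
Hence tan θ = μ_s = 0.12, so θ = arctan(0.12) = 6.8428°.

6.84°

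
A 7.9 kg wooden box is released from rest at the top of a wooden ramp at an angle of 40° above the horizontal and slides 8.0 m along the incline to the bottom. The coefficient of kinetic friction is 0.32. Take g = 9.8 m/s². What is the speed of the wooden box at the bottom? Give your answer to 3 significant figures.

The weight component along the incline is mg sin 40° = 49.765 N and the normal force is N = mg cos 40° = 59.307 N.
Friction up the slope is f = μN = 0.32 × 59.307 = 18.978 N, so the net downslope force is 49.765 − 18.978 = 30.787 N and a = 30.787 / 7.9 = 3.8971 m/s².
Starting from rest over a distance of 8.0 m, v² = 2aL = 2 × 3.8971 × 8.0 = 62.3536, so v = 7.8964 m/s.

7.90 m/s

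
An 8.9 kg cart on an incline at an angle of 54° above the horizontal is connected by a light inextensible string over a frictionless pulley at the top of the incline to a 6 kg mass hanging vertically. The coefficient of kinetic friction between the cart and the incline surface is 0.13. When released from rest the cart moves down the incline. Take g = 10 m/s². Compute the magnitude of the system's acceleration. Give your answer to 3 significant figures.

For the cart on the incline: the weight component along the slope is m₁g sin 54° = 8.9 × 10 × 0.8090 = 72.001 N and the normal force is N = m₁g cos 54° = 52.313 N.
Kinetic friction opposes the cart's motion down the incline: f = μN = 0.13 × 52.313 = 6.801 N acting up the slope.
Newton's second law for the cart (down-slope positive): 72.001 − 6.801 − T = 8.9 a. For the hanging mass (upward positive): T − 6 × 10 = 6 a.
Adding the two equations eliminates T: 5.200 = 14.9 a, so a = 0.3490 m/s².

0.349 m/s²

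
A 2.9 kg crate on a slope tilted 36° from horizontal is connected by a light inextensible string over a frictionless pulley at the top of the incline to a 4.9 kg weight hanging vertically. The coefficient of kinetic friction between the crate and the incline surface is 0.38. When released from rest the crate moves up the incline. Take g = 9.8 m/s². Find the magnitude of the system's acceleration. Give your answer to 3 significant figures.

For the crate on the incline: the weight component along the slope is m₁g sin 36° = 2.9 × 9.8 × 0.5878 = 16.705 N and the normal force is N = m₁g cos 36° = 22.992 N.
Kinetic friction opposes the crate's motion up the incline: f = μN = 0.38 × 22.992 = 8.737 N acting down the slope.
Newton's second law for the crate (up-slope positive): T − 16.705 − 8.737 = 2.9 a. For the hanging weight (downward positive): 4.9 × 9.8 − T = 4.9 a.
Adding the two equations eliminates T: 22.578 = 7.8 a, so a = 2.8946 m/s².

2.89 m/s²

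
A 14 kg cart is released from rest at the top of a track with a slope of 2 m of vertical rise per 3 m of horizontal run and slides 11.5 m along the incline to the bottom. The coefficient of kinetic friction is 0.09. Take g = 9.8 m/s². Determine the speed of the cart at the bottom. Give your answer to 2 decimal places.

10.40 m/s

The weight component along the incline is mg sin 33.69° = 76.105 N and the normal force is N = mg cos 33.69° = 114.157 N.
Friction up the slope is f = μN = 0.09 × 114.157 = 10.274 N, so the net downslope force is 76.105 − 10.274 = 65.831 N and a = 65.831 / 14 = 4.7022 m/s².
Starting from rest over a distance of 11.5 m, v² = 2aL = 2 × 4.7022 × 11.5 = 108.1506, so v = 10.3995 m/s.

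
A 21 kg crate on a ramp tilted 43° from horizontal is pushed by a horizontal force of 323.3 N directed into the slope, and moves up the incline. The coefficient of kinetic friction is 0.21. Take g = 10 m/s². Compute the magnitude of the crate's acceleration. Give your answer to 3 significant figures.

The horizontal push has components F cos 43° = 323.3 × 0.7314 = 236.462 N up the incline and F sin 43° = 323.3 × 0.6820 = 220.491 N pressing into the surface.
The normal force is therefore N = mg cos 43° + F sin 43° = 153.594 + 220.491 = 374.085 N, and kinetic friction down the slope is μN = 0.21 × 374.085 = 78.558 N.
Along the incline: F cos 43° − mg sin 43° − μN = ma, so 236.462 − 143.220 − 78.558 = 21 a, giving a = 0.6992 m/s².

0.699 m/s²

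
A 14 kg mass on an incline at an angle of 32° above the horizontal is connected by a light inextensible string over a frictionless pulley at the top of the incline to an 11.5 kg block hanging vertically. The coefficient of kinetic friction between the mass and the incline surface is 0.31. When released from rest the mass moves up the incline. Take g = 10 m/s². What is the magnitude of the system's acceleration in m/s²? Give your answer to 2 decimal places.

0.16 m/s²

For the mass on the incline: the weight component along the slope is m₁g sin 32° = 14 × 10 × 0.5299 = 74.186 N and the normal force is N = m₁g cos 32° = 118.727 N.
Kinetic friction opposes the mass's motion up the incline: f = μN = 0.31 × 118.727 = 36.805 N acting down the slope.
Newton's second law for the mass (up-slope positive): T − 74.186 − 36.805 = 14 a. For the hanging block (downward positive): 11.5 × 10 − T = 11.5 a.
Adding the two equations eliminates T: 4.009 = 25.5 a, so a = 0.1572 m/s².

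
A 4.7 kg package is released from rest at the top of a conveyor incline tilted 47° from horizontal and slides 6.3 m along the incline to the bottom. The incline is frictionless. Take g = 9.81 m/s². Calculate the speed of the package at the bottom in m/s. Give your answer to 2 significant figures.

9.5 m/s

The weight component along the incline is mg sin 47° = 33.721 N and the normal force is N = mg cos 47° = 31.445 N.
With no friction, a = g sin 47° = 7.1746 m/s².
Starting from rest over a distance of 6.3 m, v² = 2aL = 2 × 7.1746 × 6.3 = 90.4000, so v = 9.5079 m/s.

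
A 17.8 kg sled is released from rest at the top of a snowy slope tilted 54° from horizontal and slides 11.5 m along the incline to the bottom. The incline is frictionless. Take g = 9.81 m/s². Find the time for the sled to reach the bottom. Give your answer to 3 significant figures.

The weight component along the incline is mg sin 54° = 141.269 N and the normal force is N = mg cos 54° = 102.638 N.
With no friction, a = g sin 54° = 7.9365 m/s².
Starting from rest, L = ½at², so t = √(2L/a) = √(2 × 11.5 / 7.9365) = 1.7024 s.

1.70 s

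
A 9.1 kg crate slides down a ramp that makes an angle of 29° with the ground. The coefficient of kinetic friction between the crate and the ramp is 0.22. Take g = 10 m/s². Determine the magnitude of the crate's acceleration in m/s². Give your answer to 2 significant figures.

Resolving the weight along the incline: the component pulling the crate down the slope is mg sin 29° = 9.1 × 10 × 0.4848 = 44.117 N, and the normal force is N = mg cos 29° = 9.1 × 10 × 0.8746 = 79.589 N.
Kinetic friction acts up the slope with magnitude f = μN = 0.22 × 79.589 = 17.510 N.
Net force along the incline is 44.117 − 17.510 = 26.607 N, so a = 26.607 / 9.1 = 2.9238 m/s².

2.9 m/s²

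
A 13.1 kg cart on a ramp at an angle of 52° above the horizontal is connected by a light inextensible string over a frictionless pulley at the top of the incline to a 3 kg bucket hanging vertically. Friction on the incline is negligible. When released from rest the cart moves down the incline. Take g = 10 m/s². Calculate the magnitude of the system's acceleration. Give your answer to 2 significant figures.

For the cart on the incline: the weight component along the slope is m₁g sin 52° = 13.1 × 10 × 0.7880 = 103.228 N and the normal force is N = m₁g cos 52° = 80.652 N.
Newton's second law for the cart (down-slope positive): 103.228 − T = 13.1 a. For the hanging bucket (upward positive): T − 3 × 10 = 3 a.
Adding the two equations eliminates T: 73.228 = 16.1 a, so a = 4.5483 m/s².

4.5 m/s²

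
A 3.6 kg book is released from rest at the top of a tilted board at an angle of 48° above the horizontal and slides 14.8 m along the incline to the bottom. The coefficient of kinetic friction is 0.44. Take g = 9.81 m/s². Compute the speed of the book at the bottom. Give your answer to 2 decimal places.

11.41 m/s

The weight component along the incline is mg sin 48° = 26.245 N and the normal force is N = mg cos 48° = 23.631 N.
Friction up the slope is f = μN = 0.44 × 23.631 = 10.398 N, so the net downslope force is 26.245 − 10.398 = 15.847 N and a = 15.847 / 3.6 = 4.4019 m/s².
Starting from rest over a distance of 14.8 m, v² = 2aL = 2 × 4.4019 × 14.8 = 130.2962, so v = 11.4147 m/s.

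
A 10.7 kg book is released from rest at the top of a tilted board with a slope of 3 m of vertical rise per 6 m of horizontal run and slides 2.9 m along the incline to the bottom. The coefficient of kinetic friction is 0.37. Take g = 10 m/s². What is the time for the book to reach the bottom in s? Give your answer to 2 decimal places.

The weight component along the incline is mg sin 26.57° = 47.852 N and the normal force is N = mg cos 26.57° = 95.704 N.
Friction up the slope is f = μN = 0.37 × 95.704 = 35.410 N, so the net downslope force is 47.852 − 35.410 = 12.442 N and a = 12.442 / 10.7 = 1.1628 m/s².
Starting from rest, L = ½at², so t = √(2L/a) = √(2 × 2.9 / 1.1628) = 2.2334 s.

2.23 s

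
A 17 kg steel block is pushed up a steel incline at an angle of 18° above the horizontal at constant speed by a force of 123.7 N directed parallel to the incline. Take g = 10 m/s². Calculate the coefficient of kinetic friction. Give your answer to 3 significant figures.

At constant speed ΣF = 0 along the incline. The applied 123.7 N acts up the slope; the weight component mg sin 18° = 52.533 N and kinetic friction μN both act down the slope.
So 123.7 = 52.533 + μ × 161.680, giving μ = (123.7 − 52.533) / 161.680 = 0.4402.

0.440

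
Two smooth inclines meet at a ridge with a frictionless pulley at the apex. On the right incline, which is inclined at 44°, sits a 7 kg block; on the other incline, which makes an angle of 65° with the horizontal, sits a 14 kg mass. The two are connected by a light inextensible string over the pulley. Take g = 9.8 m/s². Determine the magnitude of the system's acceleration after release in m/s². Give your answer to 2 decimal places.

3.65 m/s²

Resolve each weight along its own incline: the 7 kg mass has component 7 × 9.8 × sin 44° = 47.654 N down its slope, and the 14 kg mass has 14 × 9.8 × sin 65° = 124.345 N down its slope.
The 14 kg side's 124.345 N exceeds the other side's 47.654 N, so that mass slides down and the 7 kg mass slides up. Taking that direction as positive, Newton's second law for the whole system gives 124.345 − 47.654 = (7 + 14) a, so a = 76.691 / 21 = 3.6520 m/s².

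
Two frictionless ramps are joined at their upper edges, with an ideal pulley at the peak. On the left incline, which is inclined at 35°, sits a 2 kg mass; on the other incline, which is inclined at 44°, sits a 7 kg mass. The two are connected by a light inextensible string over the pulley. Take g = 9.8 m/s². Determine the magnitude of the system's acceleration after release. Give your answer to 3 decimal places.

Resolve each weight along its own incline: the 2 kg mass has component 2 × 9.8 × sin 35° = 11.242 N down its slope, and the 7 kg mass has 7 × 9.8 × sin 44° = 47.654 N down its slope.
The 7 kg side's 47.654 N exceeds the other side's 11.242 N, so that mass slides down and the 2 kg mass slides up. Taking that direction as positive, Newton's second law for the whole system gives 47.654 − 11.242 = (2 + 7) a, so a = 36.412 / 9 = 4.0458 m/s².

4.046 m/s²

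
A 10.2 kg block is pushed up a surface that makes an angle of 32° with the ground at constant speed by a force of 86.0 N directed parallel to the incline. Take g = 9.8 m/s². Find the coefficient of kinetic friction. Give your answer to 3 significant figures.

0.390

At constant speed ΣF = 0 along the incline. The applied 86.0 N acts up the slope; the weight component mg sin 32° = 52.971 N and kinetic friction μN both act down the slope.
So 86.0 = 52.971 + μ × 84.771, giving μ = (86.0 − 52.971) / 84.771 = 0.3896.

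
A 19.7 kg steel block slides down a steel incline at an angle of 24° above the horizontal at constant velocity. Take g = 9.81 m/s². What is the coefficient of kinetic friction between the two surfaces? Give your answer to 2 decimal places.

At constant velocity the net force along the incline is zero: mg sin 24° = μ mg cos 24°.
So μ = tan 24° = 0.4067 / 0.9135 = 0.4452.

0.45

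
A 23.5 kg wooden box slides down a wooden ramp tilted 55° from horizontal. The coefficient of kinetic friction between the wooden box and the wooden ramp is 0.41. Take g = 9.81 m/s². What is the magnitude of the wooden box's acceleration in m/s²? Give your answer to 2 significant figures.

Resolving the weight along the incline: the component pulling the wooden box down the slope is mg sin 55° = 23.5 × 9.81 × 0.8192 = 188.854 N, and the normal force is N = mg cos 55° = 23.5 × 9.81 × 0.5736 = 132.235 N.
Kinetic friction acts up the slope with magnitude f = μN = 0.41 × 132.235 = 54.216 N.
Net force along the incline is 188.854 − 54.216 = 134.638 N, so a = 134.638 / 23.5 = 5.7293 m/s².

5.7 m/s²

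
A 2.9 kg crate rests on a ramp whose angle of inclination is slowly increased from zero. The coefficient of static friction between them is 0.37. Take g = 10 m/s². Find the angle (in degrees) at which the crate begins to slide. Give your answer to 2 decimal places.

At the threshold of sliding, static friction is at its maximum μ_s N and exactly balances the weight component along the incline: mg sin θ = μ_s mg cos θ.
Hence tan θ = μ_s = 0.37, so θ = arctan(0.37) = 20.3045°.

20.30°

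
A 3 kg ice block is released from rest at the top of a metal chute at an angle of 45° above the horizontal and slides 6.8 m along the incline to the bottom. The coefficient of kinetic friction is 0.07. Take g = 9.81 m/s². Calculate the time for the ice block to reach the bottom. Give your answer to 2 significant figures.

1.5 s

The weight component along the incline is mg sin 45° = 20.810 N and the normal force is N = mg cos 45° = 20.810 N.
Friction up the slope is f = μN = 0.07 × 20.810 = 1.457 N, so the net downslope force is 20.810 − 1.457 = 19.353 N and a = 19.353 / 3 = 6.4510 m/s².
Starting from rest, L = ½at², so t = √(2L/a) = √(2 × 6.8 / 6.4510) = 1.4520 s.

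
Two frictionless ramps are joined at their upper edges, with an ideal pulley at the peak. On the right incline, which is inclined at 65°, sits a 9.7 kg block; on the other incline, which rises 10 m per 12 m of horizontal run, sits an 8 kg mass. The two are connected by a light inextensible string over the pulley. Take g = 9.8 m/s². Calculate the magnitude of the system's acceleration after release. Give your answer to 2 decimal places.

Resolve each weight along its own incline: the 9.7 kg mass has component 9.7 × 9.8 × sin 65° = 86.154 N down its slope, and the 8 kg mass has 8 × 9.8 × sin 39.81° = 50.190 N down its slope.
The 9.7 kg side's 86.154 N exceeds the other side's 50.190 N, so that mass slides down and the 8 kg mass slides up. Taking that direction as positive, Newton's second law for the whole system gives 86.154 − 50.190 = (9.7 + 8) a, so a = 35.964 / 17.7 = 2.0319 m/s².

2.03 m/s²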